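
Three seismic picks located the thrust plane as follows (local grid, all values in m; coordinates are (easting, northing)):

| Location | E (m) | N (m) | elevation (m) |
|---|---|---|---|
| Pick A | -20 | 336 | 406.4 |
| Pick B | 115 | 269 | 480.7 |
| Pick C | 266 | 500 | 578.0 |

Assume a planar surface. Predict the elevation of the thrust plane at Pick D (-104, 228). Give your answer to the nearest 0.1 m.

Let the plane be z = a·E + b·N + c.
Pick B−Pick A: 135a − 67b = 74.3;  Pick C−Pick A: 286a + 164b = 171.6.
Solving gives a = 0.57340, b = 0.04639.
Then c = 406.4 − a·-20 − b·336 = 402.28.
At (-104, 228): z = −59.6 + 10.6 + 402.28 = 353.2 m.

353.2 m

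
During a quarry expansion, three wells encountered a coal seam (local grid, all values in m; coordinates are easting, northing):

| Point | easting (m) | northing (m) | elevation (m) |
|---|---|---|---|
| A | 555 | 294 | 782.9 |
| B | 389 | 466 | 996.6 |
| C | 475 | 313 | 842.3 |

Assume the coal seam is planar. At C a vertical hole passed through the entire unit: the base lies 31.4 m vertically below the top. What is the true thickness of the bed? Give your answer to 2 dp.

Two edge vectors: A→B = (-166, 172, 213.7), A→C = (-80, 19, 59.4).
Normal n = (A→B) × (A→C) = (6156.5, -7235.6, 10606).
So ∂z/∂easting = −n_x/n_z = −0.58047 and ∂z/∂northing = −n_y/n_z = 0.68222.
|∇z| = √(a²+b²) = 0.89575, so dip δ = arctan(0.89575) = 41.85°.
True thickness = vertical thickness × cos δ = 31.4 × cos 41.85° = 23.39 m.

23.39 m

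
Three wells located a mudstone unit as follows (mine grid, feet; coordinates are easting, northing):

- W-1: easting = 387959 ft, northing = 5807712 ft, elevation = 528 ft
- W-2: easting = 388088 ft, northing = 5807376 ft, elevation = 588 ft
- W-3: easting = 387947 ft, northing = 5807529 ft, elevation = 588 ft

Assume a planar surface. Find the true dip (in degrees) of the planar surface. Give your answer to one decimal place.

24.3°

Let the plane be z = a·easting + b·northing + c.
W-2−W-1: 129a − 336b = 60;  W-3−W-1: −12a − 183b = 60.
Solving gives a = −0.33214, b = −0.30609.
Gradient magnitude |∇z| = √(a² + b²) = √(0.11032 + 0.09369) = 0.45167.
True dip = arctan(0.45167) = 24.3°, dipping toward NE (azimuth ≈ 047°).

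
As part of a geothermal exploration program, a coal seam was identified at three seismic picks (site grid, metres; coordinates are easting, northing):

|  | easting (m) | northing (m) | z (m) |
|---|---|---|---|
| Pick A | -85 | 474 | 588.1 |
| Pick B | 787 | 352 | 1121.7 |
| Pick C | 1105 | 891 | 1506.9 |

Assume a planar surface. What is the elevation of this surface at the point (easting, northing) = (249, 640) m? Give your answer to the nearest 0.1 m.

Two edge vectors: Pick A→Pick B = (872, -122, 533.6), Pick A→Pick C = (1190, 417, 918.8).
Normal n = (Pick A→Pick B) × (Pick A→Pick C) = (-334604.8, -166209.6, 508804).
So ∂z/∂easting = −n_x/n_z = 0.657630 and ∂z/∂northing = −n_y/n_z = 0.326667.
Intercept c from Pick A: 588.1 + 55.90 − 154.84 = 489.16.
At (249, 640): z = 163.7 + 209.1 + 489.16 = 862.0 m.

862.0 m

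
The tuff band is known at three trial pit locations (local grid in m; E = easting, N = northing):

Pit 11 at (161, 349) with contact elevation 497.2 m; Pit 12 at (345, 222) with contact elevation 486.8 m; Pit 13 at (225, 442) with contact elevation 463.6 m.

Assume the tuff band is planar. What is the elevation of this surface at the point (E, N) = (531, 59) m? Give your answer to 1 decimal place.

Two edge vectors: Pit 11→Pit 12 = (184, -127, -10.4), Pit 11→Pit 13 = (64, 93, -33.6).
Normal n = (Pit 11→Pit 12) × (Pit 11→Pit 13) = (5234.4, 5516.8, 25240).
So ∂z/∂E = −n_x/n_z = −0.20739 and ∂z/∂N = −n_y/n_z = −0.21857.
Intercept c from Pit 11: 497.2 + 33.39 + 76.28 = 606.87.
At (531, 59): z = −110.1 − 12.9 + 606.87 = 483.9 m.

483.9 m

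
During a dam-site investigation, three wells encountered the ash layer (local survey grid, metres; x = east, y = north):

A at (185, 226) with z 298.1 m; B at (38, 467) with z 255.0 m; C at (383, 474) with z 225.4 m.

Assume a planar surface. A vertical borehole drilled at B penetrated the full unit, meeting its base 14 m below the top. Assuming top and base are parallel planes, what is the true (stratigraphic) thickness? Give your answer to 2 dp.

13.61 m

Two edge vectors: A→B = (-147, 241, -43.1), A→C = (198, 248, -72.7).
Normal n = (A→B) × (A→C) = (-6831.9, -19220.7, -84174).
So ∂z/∂x = −n_x/n_z = −0.08116 and ∂z/∂y = −n_y/n_z = −0.22834.
|∇z| = √(a²+b²) = 0.24234, so dip δ = arctan(0.24234) = 13.62°.
True thickness = vertical thickness × cos δ = 14 × cos 13.62° = 13.61 m.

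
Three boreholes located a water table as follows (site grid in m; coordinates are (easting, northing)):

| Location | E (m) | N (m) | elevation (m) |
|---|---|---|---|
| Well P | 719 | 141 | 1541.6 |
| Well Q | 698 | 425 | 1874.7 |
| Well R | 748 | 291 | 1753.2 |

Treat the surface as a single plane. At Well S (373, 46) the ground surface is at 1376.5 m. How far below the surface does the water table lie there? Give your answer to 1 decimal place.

Let the plane be z = a·E + b·N + c.
Well Q−Well P: −21a + 284b = 333.1;  Well R−Well P: 29a + 150b = 211.6.
Solving gives a = 0.88964, b = 1.23867.
Then c = 1541.6 − a·719 − b·141 = 727.30.
At (373, 46): z_contact = 331.83 + 56.98 + 727.30 = 1116.11 m.
Depth below ground = 1376.5 − 1116.11 = 260.4 m.

260.4 m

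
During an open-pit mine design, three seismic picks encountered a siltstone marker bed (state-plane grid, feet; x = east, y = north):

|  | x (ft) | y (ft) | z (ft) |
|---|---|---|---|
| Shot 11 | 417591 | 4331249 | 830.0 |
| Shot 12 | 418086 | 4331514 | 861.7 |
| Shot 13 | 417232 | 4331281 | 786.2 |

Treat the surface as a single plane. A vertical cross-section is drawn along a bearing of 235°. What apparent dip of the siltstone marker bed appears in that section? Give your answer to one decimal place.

2.3°

Two edge vectors: Shot 11→Shot 12 = (495, 265, 31.7), Shot 11→Shot 13 = (-359, 32, -43.8).
Normal n = (Shot 11→Shot 12) × (Shot 11→Shot 13) = (-12621.4, 10300.7, 110975).
So ∂z/∂x = −n_x/n_z = 0.11373 and ∂z/∂y = −n_y/n_z = −0.09282.
Unit vector along 235° is (sin 235°, cos 235°) = (-0.8192, -0.5736).
Slope in that direction = a·(-0.8192) + b·(-0.5736) = −0.03992.
Apparent dip = arctan|0.03992| = 2.3° (true dip is 8.4°, so apparent ≤ true as expected).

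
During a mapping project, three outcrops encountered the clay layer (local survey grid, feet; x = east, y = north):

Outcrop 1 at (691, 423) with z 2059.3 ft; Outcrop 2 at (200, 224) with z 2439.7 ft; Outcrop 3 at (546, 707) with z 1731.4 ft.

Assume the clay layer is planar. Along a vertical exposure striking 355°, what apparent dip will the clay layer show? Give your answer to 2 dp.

51.50°

Let the plane be z = a·x + b·y + c.
Outcrop 2−Outcrop 1: −491a − 199b = 380.4;  Outcrop 3−Outcrop 1: −145a + 284b = −327.9.
Solving gives a = −0.25420, b = −1.28436.
Unit vector along 355° is (sin 355°, cos 355°) = (-0.0872, 0.9962).
Slope in that direction = a·(-0.0872) + b·(0.9962) = −1.25732.
Apparent dip = arctan|1.25732| = 51.50° (true dip is 52.6°, so apparent ≤ true as expected).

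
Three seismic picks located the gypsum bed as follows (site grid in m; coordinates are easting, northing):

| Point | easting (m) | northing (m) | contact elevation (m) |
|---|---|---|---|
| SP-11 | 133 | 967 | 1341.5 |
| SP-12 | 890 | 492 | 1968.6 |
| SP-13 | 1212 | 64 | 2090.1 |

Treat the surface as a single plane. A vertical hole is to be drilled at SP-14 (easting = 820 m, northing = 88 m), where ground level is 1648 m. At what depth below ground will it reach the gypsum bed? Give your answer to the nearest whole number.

25 m

Two edge vectors: SP-11→SP-12 = (757, -475, 627.1), SP-11→SP-13 = (1079, -903, 748.6).
Normal n = (SP-11→SP-12) × (SP-11→SP-13) = (210686.3, 109950.7, -171046).
So ∂z/∂easting = −n_x/n_z = 1.23175 and ∂z/∂northing = −n_y/n_z = 0.64281.
Intercept c from SP-11: 1341.5 − 163.82 − 621.60 = 556.08.
At (820, 88): z_contact = 1010.0 + 56.6 + 556.08 = 1622.7 m.
Depth below ground = 1648 − 1622.7 = 25 m.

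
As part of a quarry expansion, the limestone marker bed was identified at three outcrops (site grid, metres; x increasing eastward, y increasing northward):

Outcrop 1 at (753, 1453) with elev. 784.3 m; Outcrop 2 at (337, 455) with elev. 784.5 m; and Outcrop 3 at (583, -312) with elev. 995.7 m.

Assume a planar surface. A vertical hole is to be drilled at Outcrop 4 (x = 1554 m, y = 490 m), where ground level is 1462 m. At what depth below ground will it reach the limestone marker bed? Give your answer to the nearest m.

229 m

Let the plane be z = a·x + b·y + c.
Outcrop 2−Outcrop 1: −416a − 998b = 0.2;  Outcrop 3−Outcrop 1: −170a − 1765b = 211.4.
Solving gives a = 0.37306, b = −0.15571.
Then c = 784.3 − a·753 − b·1453 = 729.62.
At (1554, 490): z_contact = 579.7 − 76.3 + 729.62 = 1233.1 m.
Depth below ground = 1462 − 1233.1 = 229 m.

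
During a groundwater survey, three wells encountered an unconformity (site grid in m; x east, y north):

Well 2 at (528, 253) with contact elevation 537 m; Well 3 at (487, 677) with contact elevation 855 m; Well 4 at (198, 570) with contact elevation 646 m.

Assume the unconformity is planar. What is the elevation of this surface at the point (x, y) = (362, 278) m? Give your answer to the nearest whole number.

Two edge vectors: Well 2→Well 3 = (-41, 424, 318), Well 2→Well 4 = (-330, 317, 109).
Normal n = (Well 2→Well 3) × (Well 2→Well 4) = (-54590, -100471, 126923).
So ∂z/∂x = −n_x/n_z = 0.43010 and ∂z/∂y = −n_y/n_z = 0.79159.
Intercept c from Well 2: 537 − 227.09 − 200.27 = 109.63.
At (362, 278): z = 155.7 + 220.1 + 109.63 = 485.4 m.

485 m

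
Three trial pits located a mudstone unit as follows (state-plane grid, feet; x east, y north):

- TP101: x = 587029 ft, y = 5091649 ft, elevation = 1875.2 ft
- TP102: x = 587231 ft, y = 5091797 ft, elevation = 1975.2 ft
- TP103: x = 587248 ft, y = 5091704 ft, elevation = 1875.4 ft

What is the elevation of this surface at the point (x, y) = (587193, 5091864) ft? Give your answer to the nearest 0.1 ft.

Two edge vectors: TP101→TP102 = (202, 148, 100), TP101→TP103 = (219, 55, 0.2).
Normal n = (TP101→TP102) × (TP101→TP103) = (-5470.4, 21859.6, -21302).
So ∂z/∂x = −n_x/n_z = −0.256802178 and ∂z/∂y = −n_y/n_z = 1.026175946.
Intercept c from TP101: 1875.2 + 150750.33 − 5224927.73 = −5072302.20.
At (587193, 5091864): z = −150792.4 + 5225148.4 − 5072302.20 = 2053.7 ft.

2053.7 ft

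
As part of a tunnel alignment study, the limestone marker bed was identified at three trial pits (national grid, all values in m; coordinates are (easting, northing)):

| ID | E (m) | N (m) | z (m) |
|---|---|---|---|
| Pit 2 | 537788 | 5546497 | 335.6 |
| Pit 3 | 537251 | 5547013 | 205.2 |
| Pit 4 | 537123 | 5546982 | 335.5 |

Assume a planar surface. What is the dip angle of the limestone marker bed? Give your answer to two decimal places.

Let the plane be z = a·E + b·N + c.
Pit 3−Pit 2: −537a + 516b = −130.4;  Pit 4−Pit 2: −665a + 485b = −0.1.
Solving gives a = −0.76416, b = −1.04798.
Gradient magnitude |∇z| = √(a² + b²) = √(0.58394 + 1.09825) = 1.29699.
True dip = arctan(1.29699) = 52.37°, dipping toward NE (azimuth ≈ 036°).

52.37°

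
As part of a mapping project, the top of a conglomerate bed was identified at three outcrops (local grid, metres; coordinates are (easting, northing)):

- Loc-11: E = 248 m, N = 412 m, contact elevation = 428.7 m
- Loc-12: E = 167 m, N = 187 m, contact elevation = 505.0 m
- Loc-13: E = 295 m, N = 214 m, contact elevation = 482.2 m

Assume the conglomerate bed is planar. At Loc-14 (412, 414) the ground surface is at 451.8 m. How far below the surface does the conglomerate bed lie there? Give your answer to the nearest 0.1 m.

42.6 m

Let the plane be z = a·E + b·N + c.
Loc-12−Loc-11: −81a − 225b = 76.3;  Loc-13−Loc-11: 47a − 198b = 53.5.
Solving gives a = −0.11535, b = −0.29758.
Then c = 428.7 − a·248 − b·412 = 579.91.
At (412, 414): z_contact = −47.53 − 123.20 + 579.91 = 409.19 m.
Depth below ground = 451.8 − 409.19 = 42.6 m.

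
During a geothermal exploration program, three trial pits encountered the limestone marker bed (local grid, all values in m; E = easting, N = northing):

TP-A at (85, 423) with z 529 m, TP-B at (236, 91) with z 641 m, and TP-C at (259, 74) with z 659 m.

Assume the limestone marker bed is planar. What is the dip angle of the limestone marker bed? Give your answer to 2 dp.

Let the plane be z = a·E + b·N + c.
TP-B−TP-A: 151a − 332b = 112;  TP-C−TP-A: 174a − 349b = 130.
Solving gives a = 0.80331, b = 0.02801.
Gradient magnitude |∇z| = √(a² + b²) = √(0.64531 + 0.00078) = 0.80380.
True dip = arctan(0.80380) = 38.79°, dipping toward W (azimuth ≈ 268°).

38.79°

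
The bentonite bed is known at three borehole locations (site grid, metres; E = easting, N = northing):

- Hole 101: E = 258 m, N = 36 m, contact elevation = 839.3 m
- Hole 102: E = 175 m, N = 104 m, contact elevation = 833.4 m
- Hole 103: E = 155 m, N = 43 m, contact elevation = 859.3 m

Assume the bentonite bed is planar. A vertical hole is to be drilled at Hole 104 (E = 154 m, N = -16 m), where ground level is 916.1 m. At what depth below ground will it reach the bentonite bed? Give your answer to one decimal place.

35.8 m

Two edge vectors: Hole 101→Hole 102 = (-83, 68, -5.9), Hole 101→Hole 103 = (-103, 7, 20).
Normal n = (Hole 101→Hole 102) × (Hole 101→Hole 103) = (1401.3, 2267.7, 6423).
So ∂z/∂E = −n_x/n_z = −0.21817 and ∂z/∂N = −n_y/n_z = −0.35306.
Intercept c from Hole 101: 839.3 + 56.29 + 12.71 = 908.30.
At (154, -16): z_contact = −33.60 + 5.65 + 908.30 = 880.35 m.
Depth below ground = 916.1 − 880.35 = 35.8 m.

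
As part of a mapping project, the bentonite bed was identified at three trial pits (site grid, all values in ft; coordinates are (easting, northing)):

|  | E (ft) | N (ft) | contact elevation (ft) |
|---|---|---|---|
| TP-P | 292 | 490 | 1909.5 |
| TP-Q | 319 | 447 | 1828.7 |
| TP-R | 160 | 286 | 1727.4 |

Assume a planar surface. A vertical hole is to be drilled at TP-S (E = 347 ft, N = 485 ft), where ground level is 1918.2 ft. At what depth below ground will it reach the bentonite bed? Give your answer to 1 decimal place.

58.2 ft

Let the plane be z = a·E + b·N + c.
TP-Q−TP-P: 27a − 43b = −80.8;  TP-R−TP-P: −132a − 204b = −182.1.
Solving gives a = −0.77369, b = 1.39327.
Then c = 1909.5 − a·292 − b·490 = 1452.72.
At (347, 485): z_contact = −268.47 + 675.73 + 1452.72 = 1859.98 ft.
Depth below ground = 1918.2 − 1859.98 = 58.2 ft.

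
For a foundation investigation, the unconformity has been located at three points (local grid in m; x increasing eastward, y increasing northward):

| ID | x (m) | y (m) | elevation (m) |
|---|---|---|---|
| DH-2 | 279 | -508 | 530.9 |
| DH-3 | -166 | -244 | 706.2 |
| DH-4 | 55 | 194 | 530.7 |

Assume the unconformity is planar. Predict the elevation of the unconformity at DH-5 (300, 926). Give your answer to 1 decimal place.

Let the plane be z = a·x + b·y + c.
DH-3−DH-2: −445a + 264b = 175.3;  DH-4−DH-2: −224a + 702b = −0.2.
Solving gives a = −0.48613, b = −0.15540.
Then c = 530.9 − a·279 − b·-508 = 587.58.
At (300, 926): z = −145.8 − 143.9 + 587.58 = 297.8 m.

297.8 m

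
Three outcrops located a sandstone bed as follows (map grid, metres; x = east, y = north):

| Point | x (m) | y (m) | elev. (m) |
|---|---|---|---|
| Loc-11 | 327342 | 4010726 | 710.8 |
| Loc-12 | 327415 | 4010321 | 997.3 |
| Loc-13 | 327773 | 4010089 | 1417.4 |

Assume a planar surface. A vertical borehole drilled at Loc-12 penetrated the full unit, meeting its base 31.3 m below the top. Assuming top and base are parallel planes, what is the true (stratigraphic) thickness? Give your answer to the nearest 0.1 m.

Let the plane be z = a·x + b·y + c.
Loc-12−Loc-11: 73a − 405b = 286.5;  Loc-13−Loc-11: 431a − 637b = 706.6.
Solving gives a = 0.80960, b = −0.56148.
|∇z| = √(a²+b²) = 0.98525, so dip δ = arctan(0.98525) = 44.57°.
True thickness = vertical thickness × cos δ = 31.3 × cos 44.57° = 22.3 m.

22.3 m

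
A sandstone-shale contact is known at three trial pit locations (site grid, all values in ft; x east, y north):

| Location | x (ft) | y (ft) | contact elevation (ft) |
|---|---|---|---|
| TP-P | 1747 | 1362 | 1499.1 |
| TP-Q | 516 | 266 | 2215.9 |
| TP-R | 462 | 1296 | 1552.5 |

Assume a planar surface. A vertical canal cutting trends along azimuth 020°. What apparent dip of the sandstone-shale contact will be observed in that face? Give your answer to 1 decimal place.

31.3°

Two edge vectors: TP-P→TP-Q = (-1231, -1096, 716.8), TP-P→TP-R = (-1285, -66, 53.4).
Normal n = (TP-P→TP-Q) × (TP-P→TP-R) = (-11217.6, -855352.6, -1327114).
So ∂z/∂x = −n_x/n_z = −0.00845 and ∂z/∂y = −n_y/n_z = −0.64452.
Unit vector along 020° is (sin 20°, cos 20°) = (0.3420, 0.9397).
Slope in that direction = a·(0.3420) + b·(0.9397) = −0.60854.
Apparent dip = arctan|0.60854| = 31.3° (true dip is 32.8°, so apparent ≤ true as expected).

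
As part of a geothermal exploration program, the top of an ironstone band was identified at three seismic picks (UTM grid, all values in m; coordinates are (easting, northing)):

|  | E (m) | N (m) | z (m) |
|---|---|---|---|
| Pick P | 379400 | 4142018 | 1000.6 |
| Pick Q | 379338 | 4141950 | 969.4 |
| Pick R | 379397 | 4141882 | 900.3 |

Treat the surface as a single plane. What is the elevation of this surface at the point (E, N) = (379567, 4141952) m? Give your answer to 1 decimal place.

899.2 m

Two edge vectors: Pick P→Pick Q = (-62, -68, -31.2), Pick P→Pick R = (-3, -136, -100.3).
Normal n = (Pick P→Pick Q) × (Pick P→Pick R) = (2577.2, -6125, 8228).
So ∂z/∂E = −n_x/n_z = −0.313223140 and ∂z/∂N = −n_y/n_z = 0.744409334.
Intercept c from Pick P: 1000.6 + 118836.86 − 3083356.86 = −2963519.40.
At (379567, 4141952): z = −118889.2 + 3083307.7 − 2963519.40 = 899.2 m.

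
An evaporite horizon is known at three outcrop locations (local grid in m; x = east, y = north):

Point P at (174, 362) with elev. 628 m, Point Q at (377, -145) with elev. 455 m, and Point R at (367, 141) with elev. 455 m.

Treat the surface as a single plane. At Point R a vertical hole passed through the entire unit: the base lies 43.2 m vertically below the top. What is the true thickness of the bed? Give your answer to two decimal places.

Let the plane be z = a·x + b·y + c.
Point Q−Point P: 203a − 507b = −173;  Point R−Point P: 193a − 221b = −173.
Solving gives a = −0.93376, b = −0.03265.
|∇z| = √(a²+b²) = 0.93433, so dip δ = arctan(0.93433) = 43.06°.
True thickness = vertical thickness × cos δ = 43.2 × cos 43.06° = 31.57 m.

31.57 m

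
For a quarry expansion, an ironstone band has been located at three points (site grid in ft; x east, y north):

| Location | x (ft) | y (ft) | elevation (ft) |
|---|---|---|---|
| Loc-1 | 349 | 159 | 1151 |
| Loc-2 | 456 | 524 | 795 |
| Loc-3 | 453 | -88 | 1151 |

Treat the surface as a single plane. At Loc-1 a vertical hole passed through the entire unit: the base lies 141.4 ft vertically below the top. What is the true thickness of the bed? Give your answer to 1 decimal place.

Two edge vectors: Loc-1→Loc-2 = (107, 365, -356), Loc-1→Loc-3 = (104, -247, 0).
Normal n = (Loc-1→Loc-2) × (Loc-1→Loc-3) = (-87932, -37024, -64389).
So ∂z/∂x = −n_x/n_z = −1.36564 and ∂z/∂y = −n_y/n_z = −0.57501.
|∇z| = √(a²+b²) = 1.48175, so dip δ = arctan(1.48175) = 55.99°.
True thickness = vertical thickness × cos δ = 141.4 × cos 55.99° = 79.1 ft.

79.1 ft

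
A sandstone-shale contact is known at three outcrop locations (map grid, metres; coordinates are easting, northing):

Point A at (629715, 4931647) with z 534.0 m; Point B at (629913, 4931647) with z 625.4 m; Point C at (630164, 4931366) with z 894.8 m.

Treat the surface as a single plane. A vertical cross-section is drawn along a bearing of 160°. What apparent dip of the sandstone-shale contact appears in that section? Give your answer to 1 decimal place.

Let the plane be z = a·easting + b·northing + c.
Point B−Point A: 198a + 0b = 91.4;  Point C−Point A: 449a − 281b = 360.8.
Solving gives a = 0.46162, b = −0.54639.
Unit vector along 160° is (sin 160°, cos 160°) = (0.3420, -0.9397).
Slope in that direction = a·(0.3420) + b·(-0.9397) = 0.67132.
Apparent dip = arctan|0.67132| = 33.9° (true dip is 35.6°, so apparent ≤ true as expected).

33.9°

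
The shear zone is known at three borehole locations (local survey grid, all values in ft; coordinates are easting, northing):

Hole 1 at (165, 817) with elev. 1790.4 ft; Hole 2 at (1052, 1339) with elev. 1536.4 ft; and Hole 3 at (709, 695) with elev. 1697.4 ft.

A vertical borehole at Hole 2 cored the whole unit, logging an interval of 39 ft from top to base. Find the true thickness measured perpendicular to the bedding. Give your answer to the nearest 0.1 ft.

Two edge vectors: Hole 1→Hole 2 = (887, 522, -254), Hole 1→Hole 3 = (544, -122, -93).
Normal n = (Hole 1→Hole 2) × (Hole 1→Hole 3) = (-79534, -55685, -392182).
So ∂z/∂easting = −n_x/n_z = −0.20280 and ∂z/∂northing = −n_y/n_z = −0.14199.
|∇z| = √(a²+b²) = 0.24756, so dip δ = arctan(0.24756) = 13.90°.
True thickness = vertical thickness × cos δ = 39 × cos 13.90° = 37.9 ft.

37.9 ft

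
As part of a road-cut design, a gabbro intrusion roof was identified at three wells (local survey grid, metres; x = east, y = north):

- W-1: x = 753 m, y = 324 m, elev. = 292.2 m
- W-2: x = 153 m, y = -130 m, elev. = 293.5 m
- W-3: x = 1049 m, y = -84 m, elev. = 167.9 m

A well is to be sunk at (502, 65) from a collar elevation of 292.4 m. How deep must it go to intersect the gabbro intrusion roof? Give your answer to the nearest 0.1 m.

13.2 m

Let the plane be z = a·x + b·y + c.
W-2−W-1: −600a − 454b = 1.3;  W-3−W-1: 296a − 408b = −124.3.
Solving gives a = −0.150224, b = 0.195671.
Then c = 292.2 − a·753 − b·324 = 341.92.
At (502, 65): z_contact = −75.41 + 12.72 + 341.92 = 279.23 m.
Depth below ground = 292.4 − 279.23 = 13.2 m.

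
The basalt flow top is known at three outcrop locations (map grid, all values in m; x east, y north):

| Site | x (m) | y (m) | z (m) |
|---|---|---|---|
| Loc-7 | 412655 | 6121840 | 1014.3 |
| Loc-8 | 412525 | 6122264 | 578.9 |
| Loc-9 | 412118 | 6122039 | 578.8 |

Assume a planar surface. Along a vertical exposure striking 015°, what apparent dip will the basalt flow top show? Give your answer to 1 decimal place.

35.8°

Two edge vectors: Loc-7→Loc-8 = (-130, 424, -435.4), Loc-7→Loc-9 = (-537, 199, -435.5).
Normal n = (Loc-7→Loc-8) × (Loc-7→Loc-9) = (-98007.4, 177194.8, 201818).
So ∂z/∂x = −n_x/n_z = 0.48562 and ∂z/∂y = −n_y/n_z = −0.87799.
Unit vector along 015° is (sin 15°, cos 15°) = (0.2588, 0.9659).
Slope in that direction = a·(0.2588) + b·(0.9659) = −0.72239.
Apparent dip = arctan|0.72239| = 35.8° (true dip is 45.1°, so apparent ≤ true as expected).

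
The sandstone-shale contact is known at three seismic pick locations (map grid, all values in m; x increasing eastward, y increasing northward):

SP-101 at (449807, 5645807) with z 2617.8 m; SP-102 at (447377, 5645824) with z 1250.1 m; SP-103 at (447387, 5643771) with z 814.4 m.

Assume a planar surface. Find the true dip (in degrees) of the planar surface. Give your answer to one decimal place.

31.1°

Let the plane be z = a·x + b·y + c.
SP-102−SP-101: −2430a + 17b = −1367.7;  SP-103−SP-101: −2420a − 2036b = −1803.4.
Solving gives a = 0.56434, b = 0.21497.
Gradient magnitude |∇z| = √(a² + b²) = √(0.31848 + 0.04621) = 0.60390.
True dip = arctan(0.60390) = 31.1°, dipping toward WSW (azimuth ≈ 249°).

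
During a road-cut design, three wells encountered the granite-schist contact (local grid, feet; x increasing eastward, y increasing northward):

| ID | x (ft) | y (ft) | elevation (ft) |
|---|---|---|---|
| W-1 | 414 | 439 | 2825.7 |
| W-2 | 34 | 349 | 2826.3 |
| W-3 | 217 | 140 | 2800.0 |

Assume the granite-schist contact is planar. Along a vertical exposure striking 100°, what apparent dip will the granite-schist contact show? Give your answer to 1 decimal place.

Let the plane be z = a·x + b·y + c.
W-2−W-1: −380a − 90b = 0.6;  W-3−W-1: −197a − 299b = −25.7.
Solving gives a = −0.02599, b = 0.10308.
Unit vector along 100° is (sin 100°, cos 100°) = (0.9848, -0.1736).
Slope in that direction = a·(0.9848) + b·(-0.1736) = −0.04350.
Apparent dip = arctan|0.04350| = 2.5° (true dip is 6.1°, so apparent ≤ true as expected).

2.5°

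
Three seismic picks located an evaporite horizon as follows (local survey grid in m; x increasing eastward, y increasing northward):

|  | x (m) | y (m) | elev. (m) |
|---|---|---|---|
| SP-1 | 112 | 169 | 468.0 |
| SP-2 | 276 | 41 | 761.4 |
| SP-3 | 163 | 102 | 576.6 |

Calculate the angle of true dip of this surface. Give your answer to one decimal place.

55.2°

Two edge vectors: SP-1→SP-2 = (164, -128, 293.4), SP-1→SP-3 = (51, -67, 108.6).
Normal n = (SP-1→SP-2) × (SP-1→SP-3) = (5757, -2847, -4460).
So ∂z/∂x = −n_x/n_z = 1.29081 and ∂z/∂y = −n_y/n_z = −0.63834.
Gradient magnitude |∇z| = √(a² + b²) = √(1.66618 + 0.40748) = 1.44002.
True dip = arctan(1.44002) = 55.2°, dipping toward WNW (azimuth ≈ 296°).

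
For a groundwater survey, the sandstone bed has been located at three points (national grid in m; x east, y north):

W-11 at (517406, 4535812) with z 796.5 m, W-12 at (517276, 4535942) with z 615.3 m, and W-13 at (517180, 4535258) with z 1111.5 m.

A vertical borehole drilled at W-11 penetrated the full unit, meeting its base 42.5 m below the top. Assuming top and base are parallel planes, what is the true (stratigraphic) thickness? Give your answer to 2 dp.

Let the plane be z = a·x + b·y + c.
W-12−W-11: −130a + 130b = −181.2;  W-13−W-11: −226a − 554b = 315.
Solving gives a = 0.58614, b = −0.80770.
|∇z| = √(a²+b²) = 0.99797, so dip δ = arctan(0.99797) = 44.94°.
True thickness = vertical thickness × cos δ = 42.5 × cos 44.94° = 30.08 m.

30.08 m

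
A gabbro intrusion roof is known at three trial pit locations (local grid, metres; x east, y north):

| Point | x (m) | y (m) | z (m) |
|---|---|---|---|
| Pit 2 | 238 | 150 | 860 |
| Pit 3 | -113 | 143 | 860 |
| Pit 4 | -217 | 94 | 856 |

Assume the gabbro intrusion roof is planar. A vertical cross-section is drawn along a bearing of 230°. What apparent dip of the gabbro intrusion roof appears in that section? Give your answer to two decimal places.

Let the plane be z = a·x + b·y + c.
Pit 3−Pit 2: −351a − 7b = 0;  Pit 4−Pit 2: −455a − 56b = −4.
Solving gives a = −0.00170, b = 0.08524.
Unit vector along 230° is (sin 230°, cos 230°) = (-0.7660, -0.6428).
Slope in that direction = a·(-0.7660) + b·(-0.6428) = −0.05349.
Apparent dip = arctan|0.05349| = 3.06° (true dip is 4.9°, so apparent ≤ true as expected).

3.06°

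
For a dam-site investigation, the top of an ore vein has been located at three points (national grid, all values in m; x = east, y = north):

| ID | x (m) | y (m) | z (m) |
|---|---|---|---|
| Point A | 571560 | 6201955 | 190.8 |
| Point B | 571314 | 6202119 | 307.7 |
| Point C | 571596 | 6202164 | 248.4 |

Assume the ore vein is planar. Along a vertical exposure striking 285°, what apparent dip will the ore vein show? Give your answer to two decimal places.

Two edge vectors: Point A→Point B = (-246, 164, 116.9), Point A→Point C = (36, 209, 57.6).
Normal n = (Point A→Point B) × (Point A→Point C) = (-14985.7, 18378, -57318).
So ∂z/∂x = −n_x/n_z = −0.26145 and ∂z/∂y = −n_y/n_z = 0.32063.
Unit vector along 285° is (sin 285°, cos 285°) = (-0.9659, 0.2588).
Slope in that direction = a·(-0.9659) + b·(0.2588) = 0.33553.
Apparent dip = arctan|0.33553| = 18.55° (true dip is 22.5°, so apparent ≤ true as expected).

18.55°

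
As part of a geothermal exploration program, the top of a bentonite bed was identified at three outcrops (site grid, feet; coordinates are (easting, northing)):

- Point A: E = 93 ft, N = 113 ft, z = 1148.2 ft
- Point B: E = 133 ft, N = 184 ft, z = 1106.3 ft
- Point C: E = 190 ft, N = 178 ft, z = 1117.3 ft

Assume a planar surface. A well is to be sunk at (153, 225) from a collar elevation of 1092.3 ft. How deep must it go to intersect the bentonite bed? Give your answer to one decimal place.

10.6 ft

Two edge vectors: Point A→Point B = (40, 71, -41.9), Point A→Point C = (97, 65, -30.9).
Normal n = (Point A→Point B) × (Point A→Point C) = (529.6, -2828.3, -4287).
So ∂z/∂E = −n_x/n_z = 0.12354 and ∂z/∂N = −n_y/n_z = −0.65974.
Intercept c from Point A: 1148.2 − 11.49 + 74.55 = 1211.26.
At (153, 225): z_contact = 18.90 − 148.44 + 1211.26 = 1081.72 ft.
Depth below ground = 1092.3 − 1081.72 = 10.6 ft.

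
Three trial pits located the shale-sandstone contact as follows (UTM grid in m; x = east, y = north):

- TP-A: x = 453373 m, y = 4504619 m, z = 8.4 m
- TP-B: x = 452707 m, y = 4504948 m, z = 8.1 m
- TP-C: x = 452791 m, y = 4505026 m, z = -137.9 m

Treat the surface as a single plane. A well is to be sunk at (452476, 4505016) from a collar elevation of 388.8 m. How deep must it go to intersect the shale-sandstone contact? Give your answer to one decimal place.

324.4 m

Two edge vectors: TP-A→TP-B = (-666, 329, -0.3), TP-A→TP-C = (-582, 407, -146.3).
Normal n = (TP-A→TP-B) × (TP-A→TP-C) = (-48010.6, -97261.2, -79584).
So ∂z/∂x = −n_x/n_z = −0.603269501 and ∂z/∂y = −n_y/n_z = −1.222120024.
Intercept c from TP-A: 8.4 + 273506.10 + 5505185.08 = 5778699.58.
At (452476, 4505016): z_contact = −272964.97 − 5505670.26 + 5778699.58 = 64.35 m.
Depth below ground = 388.8 − 64.35 = 324.4 m.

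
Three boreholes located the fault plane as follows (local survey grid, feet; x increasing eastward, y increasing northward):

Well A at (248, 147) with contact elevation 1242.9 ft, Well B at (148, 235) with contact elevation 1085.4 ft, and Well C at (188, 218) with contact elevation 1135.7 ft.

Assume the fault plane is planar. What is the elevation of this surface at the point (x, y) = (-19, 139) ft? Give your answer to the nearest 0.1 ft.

991.9 ft

Two edge vectors: Well A→Well B = (-100, 88, -157.5), Well A→Well C = (-60, 71, -107.2).
Normal n = (Well A→Well B) × (Well A→Well C) = (1748.9, -1270, -1820).
So ∂z/∂x = −n_x/n_z = 0.96093 and ∂z/∂y = −n_y/n_z = −0.69780.
Intercept c from Well A: 1242.9 − 238.31 + 102.58 = 1107.17.
At (-19, 139): z = −18.3 − 97.0 + 1107.17 = 991.9 ft.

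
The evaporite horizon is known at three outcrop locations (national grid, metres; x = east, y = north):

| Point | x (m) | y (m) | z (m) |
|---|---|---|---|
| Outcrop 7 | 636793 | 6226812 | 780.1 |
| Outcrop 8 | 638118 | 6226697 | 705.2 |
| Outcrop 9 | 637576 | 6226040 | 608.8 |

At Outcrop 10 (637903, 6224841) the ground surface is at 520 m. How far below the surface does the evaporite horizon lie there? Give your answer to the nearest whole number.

Let the plane be z = a·x + b·y + c.
Outcrop 8−Outcrop 7: 1325a − 115b = −74.9;  Outcrop 9−Outcrop 7: 783a − 772b = −171.3.
Solving gives a = −0.04086734, b = 0.18044155.
Then c = 780.1 − a·636793 − b·6226812 = −1096771.46.
At (637903, 6224841): z_contact = −26069.4 + 1123219.9 − 1096771.46 = 379.1 m.
Depth below ground = 520 − 379.1 = 141 m.

141 m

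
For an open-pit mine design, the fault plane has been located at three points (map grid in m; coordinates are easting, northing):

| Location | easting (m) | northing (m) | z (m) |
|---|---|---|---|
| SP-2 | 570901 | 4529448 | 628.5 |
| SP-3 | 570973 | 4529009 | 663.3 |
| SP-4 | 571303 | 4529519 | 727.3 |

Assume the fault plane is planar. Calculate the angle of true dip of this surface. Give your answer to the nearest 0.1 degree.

Two edge vectors: SP-2→SP-3 = (72, -439, 34.8), SP-2→SP-4 = (402, 71, 98.8).
Normal n = (SP-2→SP-3) × (SP-2→SP-4) = (-45844, 6876, 181590).
So ∂z/∂easting = −n_x/n_z = 0.25246 and ∂z/∂northing = −n_y/n_z = −0.03787.
Gradient magnitude |∇z| = √(a² + b²) = √(0.06374 + 0.00143) = 0.25528.
True dip = arctan(0.25528) = 14.3°, dipping toward W (azimuth ≈ 279°).

14.3°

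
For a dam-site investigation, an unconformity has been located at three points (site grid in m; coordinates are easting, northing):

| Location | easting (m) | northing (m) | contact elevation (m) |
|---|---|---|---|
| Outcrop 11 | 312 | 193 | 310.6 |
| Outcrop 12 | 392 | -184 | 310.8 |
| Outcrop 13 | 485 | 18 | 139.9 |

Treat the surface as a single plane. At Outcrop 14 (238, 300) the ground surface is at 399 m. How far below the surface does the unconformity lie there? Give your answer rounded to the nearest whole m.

24 m

Let the plane be z = a·easting + b·northing + c.
Outcrop 12−Outcrop 11: 80a − 377b = 0.2;  Outcrop 13−Outcrop 11: 173a − 175b = −170.7.
Solving gives a = −1.25708, b = −0.26728.
Then c = 310.6 − a·312 − b·193 = 754.39.
At (238, 300): z_contact = −299.2 − 80.2 + 754.39 = 375.0 m.
Depth below ground = 399 − 375.0 = 24 m.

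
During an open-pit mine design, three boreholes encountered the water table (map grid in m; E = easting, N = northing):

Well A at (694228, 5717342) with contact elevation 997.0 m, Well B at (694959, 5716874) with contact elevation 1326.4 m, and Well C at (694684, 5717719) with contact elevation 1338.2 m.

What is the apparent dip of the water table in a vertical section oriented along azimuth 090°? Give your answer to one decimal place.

Two edge vectors: Well A→Well B = (731, -468, 329.4), Well A→Well C = (456, 377, 341.2).
Normal n = (Well A→Well B) × (Well A→Well C) = (-283865.4, -99210.8, 488995).
So ∂z/∂E = −n_x/n_z = 0.58051 and ∂z/∂N = −n_y/n_z = 0.20289.
Unit vector along 090° is (sin 90°, cos 90°) = (1.0000, 0.0000).
Slope in that direction = a·(1.0000) + b·(0.0000) = 0.58051.
Apparent dip = arctan|0.58051| = 30.1° (true dip is 31.6°, so apparent ≤ true as expected).

30.1°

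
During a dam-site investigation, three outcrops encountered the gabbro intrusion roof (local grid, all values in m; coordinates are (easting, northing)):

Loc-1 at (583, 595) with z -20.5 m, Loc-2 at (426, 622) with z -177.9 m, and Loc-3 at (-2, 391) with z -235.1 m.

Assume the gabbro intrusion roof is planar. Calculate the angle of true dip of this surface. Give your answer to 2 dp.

55.51°

Let the plane be z = a·E + b·N + c.
Loc-2−Loc-1: −157a + 27b = −157.4;  Loc-3−Loc-1: −585a − 204b = −214.6.
Solving gives a = 0.79259, b = −1.22089.
Gradient magnitude |∇z| = √(a² + b²) = √(0.62819 + 1.49058) = 1.45560.
True dip = arctan(1.45560) = 55.51°, dipping toward NNW (azimuth ≈ 327°).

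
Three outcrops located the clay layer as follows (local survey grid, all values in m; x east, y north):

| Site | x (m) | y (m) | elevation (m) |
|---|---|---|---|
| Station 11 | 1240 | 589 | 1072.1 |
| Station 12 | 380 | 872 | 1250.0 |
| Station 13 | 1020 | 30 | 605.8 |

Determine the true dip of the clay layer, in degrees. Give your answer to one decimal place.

39.1°

Two edge vectors: Station 11→Station 12 = (-860, 283, 177.9), Station 11→Station 13 = (-220, -559, -466.3).
Normal n = (Station 11→Station 12) × (Station 11→Station 13) = (-32516.8, -440156, 543000).
So ∂z/∂x = −n_x/n_z = 0.05988 and ∂z/∂y = −n_y/n_z = 0.81060.
Gradient magnitude |∇z| = √(a² + b²) = √(0.00359 + 0.65707) = 0.81281.
True dip = arctan(0.81281) = 39.1°, dipping toward S (azimuth ≈ 184°).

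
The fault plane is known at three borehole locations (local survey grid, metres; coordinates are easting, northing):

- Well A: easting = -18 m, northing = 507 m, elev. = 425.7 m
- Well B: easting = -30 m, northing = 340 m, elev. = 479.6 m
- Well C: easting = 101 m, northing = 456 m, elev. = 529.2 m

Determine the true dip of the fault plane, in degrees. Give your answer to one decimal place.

38.7°

Two edge vectors: Well A→Well B = (-12, -167, 53.9), Well A→Well C = (119, -51, 103.5).
Normal n = (Well A→Well B) × (Well A→Well C) = (-14535.6, 7656.1, 20485).
So ∂z/∂easting = −n_x/n_z = 0.70957 and ∂z/∂northing = −n_y/n_z = −0.37374.
Gradient magnitude |∇z| = √(a² + b²) = √(0.50349 + 0.13968) = 0.80198.
True dip = arctan(0.80198) = 38.7°, dipping toward WNW (azimuth ≈ 298°).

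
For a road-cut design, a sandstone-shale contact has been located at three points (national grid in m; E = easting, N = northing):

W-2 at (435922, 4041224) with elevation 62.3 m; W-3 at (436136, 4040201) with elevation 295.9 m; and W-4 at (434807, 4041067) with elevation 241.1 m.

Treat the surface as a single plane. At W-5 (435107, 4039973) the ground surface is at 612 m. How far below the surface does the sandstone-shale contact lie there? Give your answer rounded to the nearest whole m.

130 m

Let the plane be z = a·E + b·N + c.
W-3−W-2: 214a − 1023b = 233.6;  W-4−W-2: −1115a − 157b = 178.8.
Solving gives a = −0.12453743, b = −0.25439981.
Then c = 62.3 − a·435922 − b·4041224 = 1082437.53.
At (435107, 4039973): z_contact = −54187.1 − 1027768.4 + 1082437.53 = 482.1 m.
Depth below ground = 612 − 482.1 = 130 m.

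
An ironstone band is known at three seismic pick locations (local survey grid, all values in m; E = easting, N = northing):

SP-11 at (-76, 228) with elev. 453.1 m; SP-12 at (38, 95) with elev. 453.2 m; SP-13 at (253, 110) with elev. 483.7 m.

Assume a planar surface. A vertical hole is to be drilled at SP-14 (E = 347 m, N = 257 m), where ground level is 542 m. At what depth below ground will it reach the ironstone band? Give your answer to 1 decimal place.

Two edge vectors: SP-11→SP-12 = (114, -133, 0.1), SP-11→SP-13 = (329, -118, 30.6).
Normal n = (SP-11→SP-12) × (SP-11→SP-13) = (-4058, -3455.5, 30305).
So ∂z/∂E = −n_x/n_z = 0.13391 and ∂z/∂N = −n_y/n_z = 0.11402.
Intercept c from SP-11: 453.1 + 10.18 − 26.00 = 437.28.
At (347, 257): z_contact = 46.47 + 29.30 + 437.28 = 513.05 m.
Depth below ground = 542 − 513.05 = 29.0 m.

29.0 m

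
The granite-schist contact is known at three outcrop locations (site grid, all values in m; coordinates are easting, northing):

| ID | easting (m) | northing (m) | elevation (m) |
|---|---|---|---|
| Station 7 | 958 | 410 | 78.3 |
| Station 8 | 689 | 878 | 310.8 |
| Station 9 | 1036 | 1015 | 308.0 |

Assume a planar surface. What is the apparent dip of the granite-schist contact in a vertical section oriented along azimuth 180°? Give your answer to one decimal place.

Two edge vectors: Station 7→Station 8 = (-269, 468, 232.5), Station 7→Station 9 = (78, 605, 229.7).
Normal n = (Station 7→Station 8) × (Station 7→Station 9) = (-33162.9, 79924.3, -199249).
So ∂z/∂easting = −n_x/n_z = −0.16644 and ∂z/∂northing = −n_y/n_z = 0.40113.
Unit vector along 180° is (sin 180°, cos 180°) = (0.0000, -1.0000).
Slope in that direction = a·(0.0000) + b·(-1.0000) = −0.40113.
Apparent dip = arctan|0.40113| = 21.9° (true dip is 23.5°, so apparent ≤ true as expected).

21.9°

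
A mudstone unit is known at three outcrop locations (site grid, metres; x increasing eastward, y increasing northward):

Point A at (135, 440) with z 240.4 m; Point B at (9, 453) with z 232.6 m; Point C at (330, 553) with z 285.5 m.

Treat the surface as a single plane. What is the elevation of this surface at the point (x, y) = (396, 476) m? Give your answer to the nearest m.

Two edge vectors: Point A→Point B = (-126, 13, -7.8), Point A→Point C = (195, 113, 45.1).
Normal n = (Point A→Point B) × (Point A→Point C) = (1467.7, 4161.6, -16773).
So ∂z/∂x = −n_x/n_z = 0.08750 and ∂z/∂y = −n_y/n_z = 0.24811.
Intercept c from Point A: 240.4 − 11.81 − 109.17 = 119.42.
At (396, 476): z = 34.7 + 118.1 + 119.42 = 272.2 m.

272 m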